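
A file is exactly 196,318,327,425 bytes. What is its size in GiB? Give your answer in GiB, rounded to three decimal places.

182.836 GiB

196,318,327,425 bytes given.
1 GiB = 2^30 bytes = 1,073,741,824 bytes
196,318,327,425 / 1,073,741,824 = 182.836 GiB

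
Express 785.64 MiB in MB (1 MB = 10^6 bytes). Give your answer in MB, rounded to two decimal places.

785.64 MiB × 1,048,576 bytes/MiB = 823,803,248.64 bytes
1 MB = 1,000,000 bytes
823,803,248.64 / 1,000,000 = 823.80 MB

823.80 MB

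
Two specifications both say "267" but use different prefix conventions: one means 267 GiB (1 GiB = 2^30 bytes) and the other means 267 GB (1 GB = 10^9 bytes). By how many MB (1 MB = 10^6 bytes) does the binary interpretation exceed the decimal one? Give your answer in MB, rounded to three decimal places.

267 GiB = 267 × 1,073,741,824 = 286,689,067,008 bytes
267 GB = 267 × 1,000,000,000 = 267,000,000,000 bytes
difference = 19,689,067,008 bytes
19,689,067,008 / 1,000,000 = 19,689.067 MB

19,689.067 MB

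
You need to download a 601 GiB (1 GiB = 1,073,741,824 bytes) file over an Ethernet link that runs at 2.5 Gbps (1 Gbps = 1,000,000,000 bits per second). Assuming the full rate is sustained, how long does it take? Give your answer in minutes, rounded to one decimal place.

34.4 minutes

601 GiB = 645,318,836,224 bytes = 5,162,550,689,792 bits
2.5 Gbps = 2,500,000,000 bits/s
time = 5,162,550,689,792 / 2,500,000,000 = 2,065.02 s
2,065.02 s / 60 = 34.4 minutes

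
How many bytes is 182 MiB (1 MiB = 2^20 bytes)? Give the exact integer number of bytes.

182 × 1,048,576 = 190,840,832 bytes

190,840,832 bytes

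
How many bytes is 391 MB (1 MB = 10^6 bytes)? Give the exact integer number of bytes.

391 × 1,000,000 = 391,000,000 bytes  (1 MB = 10^6 bytes)

391,000,000 bytes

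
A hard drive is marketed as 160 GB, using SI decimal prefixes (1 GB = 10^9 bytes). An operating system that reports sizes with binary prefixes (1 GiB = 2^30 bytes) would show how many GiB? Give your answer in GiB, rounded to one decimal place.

149.0 GiB

160 GB = 160 × 10^9 bytes = 160,000,000,000 bytes
1 GiB = 1,073,741,824 bytes
160,000,000,000 / 1,073,741,824 = 149.0 GiB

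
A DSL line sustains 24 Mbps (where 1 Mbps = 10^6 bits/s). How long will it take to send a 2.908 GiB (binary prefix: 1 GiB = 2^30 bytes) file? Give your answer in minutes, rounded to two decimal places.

2.908 GiB = 3,122,441,224.192 bytes = 24,979,529,793.536 bits
24 Mbps = 24,000,000 bits/s
time = 24,979,529,793.536 / 24,000,000 = 1,040.814 s
1,040.814 s / 60 = 17.35 minutes

17.35 minutes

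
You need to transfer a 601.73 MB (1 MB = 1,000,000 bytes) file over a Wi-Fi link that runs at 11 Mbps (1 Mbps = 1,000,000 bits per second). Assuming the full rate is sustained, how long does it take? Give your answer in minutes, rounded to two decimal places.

7.29 minutes

601.73 MB = 601,730,000 bytes = 4,813,840,000 bits
11 Mbps = 11,000,000 bits/s
time = 4,813,840,000 / 11,000,000 = 437.622 s
437.622 s / 60 = 7.29 minutes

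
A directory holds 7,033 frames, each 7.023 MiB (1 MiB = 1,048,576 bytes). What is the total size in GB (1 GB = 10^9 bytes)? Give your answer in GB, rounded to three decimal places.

Total = 7,033 × 7.023 MiB = 49392.759 MiB
= 49392.759 × 1,048,576 bytes = 51,792,061,661.184 bytes
1 GB = 1,000,000,000 bytes
51,792,061,661.184 / 1,000,000,000 = 51.792 GB

51.792 GB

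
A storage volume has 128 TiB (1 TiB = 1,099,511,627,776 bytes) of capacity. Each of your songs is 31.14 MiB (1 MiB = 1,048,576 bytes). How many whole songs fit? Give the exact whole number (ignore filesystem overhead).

4,310,138

Capacity: 128 TiB = 140,737,488,355,328 bytes
Per item: 31.14 MiB = 32,652,656.64 bytes
⌊140,737,488,355,328 / 32,652,656.64⌋ = 4,310,138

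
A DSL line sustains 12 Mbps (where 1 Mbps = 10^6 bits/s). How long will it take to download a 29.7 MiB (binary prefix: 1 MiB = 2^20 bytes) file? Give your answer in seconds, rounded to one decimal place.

20.8 seconds

29.7 MiB = 31,142,707.2 bytes = 249,141,657.6 bits
12 Mbps = 12,000,000 bits/s
time = 249,141,657.6 / 12,000,000 = 20.8 s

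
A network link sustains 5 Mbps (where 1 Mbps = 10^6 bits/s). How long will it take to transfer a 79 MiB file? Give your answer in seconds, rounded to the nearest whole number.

79 MiB = 82,837,504 bytes = 662,700,032 bits
5 Mbps = 5,000,000 bits/s
time = 662,700,032 / 5,000,000 = 133 s

133 seconds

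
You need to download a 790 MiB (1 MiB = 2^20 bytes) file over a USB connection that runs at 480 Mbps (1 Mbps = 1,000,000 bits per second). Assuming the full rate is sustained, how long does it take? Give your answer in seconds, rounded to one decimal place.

790 MiB = 828,375,040 bytes = 6,627,000,320 bits
480 Mbps = 480,000,000 bits/s
time = 6,627,000,320 / 480,000,000 = 13.8 s

13.8 seconds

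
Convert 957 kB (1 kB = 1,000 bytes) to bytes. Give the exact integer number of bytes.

957,000 bytes

957 × 1,000 = 957,000 bytes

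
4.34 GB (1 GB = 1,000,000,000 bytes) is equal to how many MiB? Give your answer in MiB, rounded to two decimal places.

4.34 GB = 4.34 × 10^9 bytes = 4,340,000,000 bytes
1 MiB = 1,048,576 bytes
4,340,000,000 / 1,048,576 = 4,138.95 MiB

4,138.95 MiB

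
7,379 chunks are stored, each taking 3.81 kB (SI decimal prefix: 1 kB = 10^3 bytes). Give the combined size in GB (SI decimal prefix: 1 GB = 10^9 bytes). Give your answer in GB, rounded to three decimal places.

Total = 7,379 × 3.81 kB = 28113.99 kB
= 28113.99 × 1,000 bytes = 28,113,990 bytes
1 GB = 1,000,000,000 bytes
28,113,990 / 1,000,000,000 = 0.028 GB

0.028 GB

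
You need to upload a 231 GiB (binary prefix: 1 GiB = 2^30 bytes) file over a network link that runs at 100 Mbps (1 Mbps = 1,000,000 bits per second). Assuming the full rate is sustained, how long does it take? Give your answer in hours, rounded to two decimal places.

5.51 hours

231 GiB = 248,034,361,344 bytes = 1,984,274,890,752 bits
100 Mbps = 100,000,000 bits/s
time = 1,984,274,890,752 / 100,000,000 = 19,842.7489 s
19,842.7489 s / 3600 = 5.51 hours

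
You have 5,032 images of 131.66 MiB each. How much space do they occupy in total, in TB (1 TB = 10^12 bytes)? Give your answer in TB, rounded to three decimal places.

Total = 5,032 × 131.66 MiB = 662513.12 MiB
= 662513.12 × 1,048,576 bytes = 694,695,357,317.12 bytes
1 TB = 1,000,000,000,000 bytes
694,695,357,317.12 / 1,000,000,000,000 = 0.695 TB

0.695 TB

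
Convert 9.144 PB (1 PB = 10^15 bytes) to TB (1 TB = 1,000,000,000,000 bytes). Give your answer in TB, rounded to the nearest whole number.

9.144 PB × 1,000,000,000,000,000 bytes/PB = 9,144,000,000,000,000 bytes
1 TB = 1,000,000,000,000 bytes
9,144,000,000,000,000 / 1,000,000,000,000 = 9,144 TB

9,144 TB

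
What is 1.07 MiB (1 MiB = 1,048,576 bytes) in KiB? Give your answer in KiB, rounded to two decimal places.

1,095.68 KiB

1.07 MiB = 1.07 × 2^20 bytes = 1,121,976.32 bytes
1 KiB = 2^10 bytes = 1,024 bytes
1,121,976.32 / 1,024 = 1,095.68 KiB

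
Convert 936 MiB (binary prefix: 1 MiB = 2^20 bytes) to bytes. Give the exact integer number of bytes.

981,467,136 bytes

936 × 1,048,576 = 981,467,136 bytes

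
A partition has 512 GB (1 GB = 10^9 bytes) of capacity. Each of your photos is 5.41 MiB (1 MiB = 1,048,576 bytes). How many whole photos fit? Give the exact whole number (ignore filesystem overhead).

90,255

Capacity: 512 GB = 512,000,000,000 bytes
Per item: 5.41 MiB = 5,672,796.16 bytes
⌊512,000,000,000 / 5,672,796.16⌋ = 90,255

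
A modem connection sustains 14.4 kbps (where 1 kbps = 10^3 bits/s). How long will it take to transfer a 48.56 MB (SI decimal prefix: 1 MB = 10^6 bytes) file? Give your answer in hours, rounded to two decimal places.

7.49 hours

48.56 MB = 48,560,000 bytes = 388,480,000 bits
14.4 kbps = 14,400 bits/s
time = 388,480,000 / 14,400 = 26,977.7778 s
26,977.7778 s / 3600 = 7.49 hours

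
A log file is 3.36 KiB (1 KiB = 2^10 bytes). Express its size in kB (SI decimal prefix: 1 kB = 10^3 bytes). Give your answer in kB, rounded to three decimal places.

3.441 kB

3.36 KiB × 1,024 bytes/KiB = 3,440.64 bytes
1 kB = 1,000 bytes
3,440.64 / 1,000 = 3.441 kB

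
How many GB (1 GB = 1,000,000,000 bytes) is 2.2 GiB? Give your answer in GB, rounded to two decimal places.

2.36 GB

2.2 GiB = 2.2 × 2^30 bytes = 2,362,232,012.8 bytes
1 GB = 10^9 bytes = 1,000,000,000 bytes
2,362,232,012.8 / 1,000,000,000 = 2.36 GB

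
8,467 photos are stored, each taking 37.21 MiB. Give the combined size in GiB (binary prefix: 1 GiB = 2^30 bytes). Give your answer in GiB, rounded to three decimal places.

307.673 GiB

Total = 8,467 × 37.21 MiB = 315057.07 MiB
= 315057.07 × 1,048,576 bytes = 330,361,282,232.32 bytes
1 GiB = 1,073,741,824 bytes
330,361,282,232.32 / 1,073,741,824 = 307.673 GiB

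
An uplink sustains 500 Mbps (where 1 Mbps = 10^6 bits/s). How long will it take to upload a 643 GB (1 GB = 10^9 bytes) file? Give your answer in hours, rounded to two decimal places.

2.86 hours

643 GB = 643,000,000,000 bytes = 5,144,000,000,000 bits
500 Mbps = 500,000,000 bits/s
time = 5,144,000,000,000 / 500,000,000 = 10,288.0000 s
10,288.0000 s / 3600 = 2.86 hours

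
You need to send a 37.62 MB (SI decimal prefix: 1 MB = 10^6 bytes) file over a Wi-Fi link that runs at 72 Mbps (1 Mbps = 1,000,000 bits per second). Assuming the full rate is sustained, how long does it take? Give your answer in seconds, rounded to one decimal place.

37.62 MB = 37,620,000 bytes = 300,960,000 bits
72 Mbps = 72,000,000 bits/s
time = 300,960,000 / 72,000,000 = 4.2 s

4.2 seconds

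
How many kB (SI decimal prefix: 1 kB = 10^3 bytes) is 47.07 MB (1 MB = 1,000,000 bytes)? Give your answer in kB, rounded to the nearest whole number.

47,070 kB

47.07 MB × 1,000,000 bytes/MB = 47,070,000 bytes
1 kB = 10^3 bytes = 1,000 bytes
47,070,000 / 1,000 = 47,070 kB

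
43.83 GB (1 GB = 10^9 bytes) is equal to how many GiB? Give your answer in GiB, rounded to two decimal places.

43.83 GB × 1,000,000,000 bytes/GB = 43,830,000,000 bytes
1 GiB = 2^30 bytes = 1,073,741,824 bytes
43,830,000,000 / 1,073,741,824 = 40.82 GiB

40.82 GiB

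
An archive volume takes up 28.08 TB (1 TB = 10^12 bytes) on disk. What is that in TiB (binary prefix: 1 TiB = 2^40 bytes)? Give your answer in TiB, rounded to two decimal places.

25.54 TiB

28.08 TB × 1,000,000,000,000 bytes/TB = 28,080,000,000,000 bytes
1 TiB = 2^40 bytes = 1,099,511,627,776 bytes
28,080,000,000,000 / 1,099,511,627,776 = 25.54 TiB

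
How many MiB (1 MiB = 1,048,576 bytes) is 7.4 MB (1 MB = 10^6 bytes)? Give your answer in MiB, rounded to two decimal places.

7.4 MB × 1,000,000 bytes/MB = 7,400,000 bytes
1 MiB = 1,048,576 bytes
7,400,000 / 1,048,576 = 7.06 MiB

7.06 MiB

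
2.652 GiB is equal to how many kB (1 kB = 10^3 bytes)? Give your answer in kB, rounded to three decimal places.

2,847,563.317 kB

2.652 GiB = 2.652 × 2^30 bytes = 2,847,563,317.248 bytes
1 kB = 10^3 bytes = 1,000 bytes
2,847,563,317.248 / 1,000 = 2,847,563.317 kB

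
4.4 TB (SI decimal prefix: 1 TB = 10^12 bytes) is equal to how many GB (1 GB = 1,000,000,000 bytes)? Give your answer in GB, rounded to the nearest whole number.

4.4 TB = 4.4 × 10^12 bytes = 4,400,000,000,000 bytes
1 GB = 1,000,000,000 bytes
4,400,000,000,000 / 1,000,000,000 = 4,400 GB

4,400 GB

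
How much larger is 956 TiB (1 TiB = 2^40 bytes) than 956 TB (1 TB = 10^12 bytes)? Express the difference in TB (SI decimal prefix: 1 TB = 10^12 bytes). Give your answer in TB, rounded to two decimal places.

95.13 TB

956 TiB = 956 × 1,099,511,627,776 = 1,051,133,116,153,856 bytes
956 TB = 956 × 1,000,000,000,000 = 956,000,000,000,000 bytes
difference = 95,133,116,153,856 bytes
95,133,116,153,856 / 1,000,000,000,000 = 95.13 TB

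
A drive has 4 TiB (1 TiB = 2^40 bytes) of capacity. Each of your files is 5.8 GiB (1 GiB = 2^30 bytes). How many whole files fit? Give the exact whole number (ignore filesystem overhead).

706

Capacity: 4 TiB = 4,398,046,511,104 bytes
Per item: 5.8 GiB = 6,227,702,579.2 bytes
⌊4,398,046,511,104 / 6,227,702,579.2⌋ = 706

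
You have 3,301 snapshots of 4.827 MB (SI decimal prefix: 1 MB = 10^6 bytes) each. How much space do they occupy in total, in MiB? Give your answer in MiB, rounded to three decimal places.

15,195.777 MiB

Total = 3,301 × 4.827 MB = 15933.927 MB
= 15933.927 × 1,000,000 bytes = 15,933,927,000 bytes
1 MiB = 1,048,576 bytes
15,933,927,000 / 1,048,576 = 15,195.777 MiB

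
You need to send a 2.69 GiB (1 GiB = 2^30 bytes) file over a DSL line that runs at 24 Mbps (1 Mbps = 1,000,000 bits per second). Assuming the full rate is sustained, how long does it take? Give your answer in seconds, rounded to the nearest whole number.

963 seconds

2.69 GiB = 2,888,365,506.56 bytes = 23,106,924,052.48 bits
24 Mbps = 24,000,000 bits/s
time = 23,106,924,052.48 / 24,000,000 = 963 s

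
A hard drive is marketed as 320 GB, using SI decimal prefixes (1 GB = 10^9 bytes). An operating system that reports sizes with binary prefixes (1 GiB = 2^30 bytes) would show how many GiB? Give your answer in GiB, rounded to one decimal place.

320 GB = 320 × 10^9 bytes = 320,000,000,000 bytes
1 GiB = 2^30 bytes = 1,073,741,824 bytes
320,000,000,000 / 1,073,741,824 = 298.0 GiB

298.0 GiB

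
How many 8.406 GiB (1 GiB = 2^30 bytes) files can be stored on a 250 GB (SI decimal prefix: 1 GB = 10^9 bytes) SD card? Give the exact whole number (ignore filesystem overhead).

Capacity: 250 GB = 250,000,000,000 bytes
Per item: 8.406 GiB = 9,025,873,772.544 bytes
⌊250,000,000,000 / 9,025,873,772.544⌋ = 27

27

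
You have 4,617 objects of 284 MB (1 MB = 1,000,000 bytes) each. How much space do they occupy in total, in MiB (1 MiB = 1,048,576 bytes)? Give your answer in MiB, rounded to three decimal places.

1,250,484.467 MiB

Total = 4,617 × 284 MB = 1,311,228 MB
= 1,311,228 × 1,000,000 bytes = 1,311,228,000,000 bytes
1 MiB = 1,048,576 bytes
1,311,228,000,000 / 1,048,576 = 1,250,484.467 MiB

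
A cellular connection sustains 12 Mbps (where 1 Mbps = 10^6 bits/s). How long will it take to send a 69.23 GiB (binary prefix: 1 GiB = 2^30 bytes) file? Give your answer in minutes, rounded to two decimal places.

69.23 GiB = 74,335,146,475.52 bytes = 594,681,171,804.16 bits
12 Mbps = 12,000,000 bits/s
time = 594,681,171,804.16 / 12,000,000 = 49,556.764 s
49,556.764 s / 60 = 825.95 minutes

825.95 minutes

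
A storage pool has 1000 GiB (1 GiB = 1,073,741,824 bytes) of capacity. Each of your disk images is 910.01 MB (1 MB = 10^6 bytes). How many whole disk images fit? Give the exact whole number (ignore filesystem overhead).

1,179

Capacity: 1000 GiB = 1,073,741,824,000 bytes
Per item: 910.01 MB = 910,010,000 bytes
⌊1,073,741,824,000 / 910,010,000⌋ = 1,179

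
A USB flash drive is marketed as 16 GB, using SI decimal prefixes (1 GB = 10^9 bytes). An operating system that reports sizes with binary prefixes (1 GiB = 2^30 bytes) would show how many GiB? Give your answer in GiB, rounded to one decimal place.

14.9 GiB

16 GB = 16 × 10^9 bytes = 16,000,000,000 bytes
1 GiB = 1,073,741,824 bytes
16,000,000,000 / 1,073,741,824 = 14.9 GiB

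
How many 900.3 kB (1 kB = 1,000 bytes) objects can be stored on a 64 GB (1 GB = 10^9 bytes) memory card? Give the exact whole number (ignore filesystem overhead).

Capacity: 64 GB = 64,000,000,000 bytes
Per item: 900.3 kB = 900,300 bytes
⌊64,000,000,000 / 900,300⌋ = 71,087

71,087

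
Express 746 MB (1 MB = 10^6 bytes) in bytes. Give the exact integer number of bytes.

746 × 1,000,000 = 746,000,000 bytes

746,000,000 bytes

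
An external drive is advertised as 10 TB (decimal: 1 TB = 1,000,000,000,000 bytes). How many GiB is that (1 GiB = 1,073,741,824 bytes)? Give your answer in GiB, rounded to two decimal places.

10 TB × 1,000,000,000,000 bytes/TB = 10,000,000,000,000 bytes
1 GiB = 2^30 bytes = 1,073,741,824 bytes
10,000,000,000,000 / 1,073,741,824 = 9,313.23 GiB

9,313.23 GiB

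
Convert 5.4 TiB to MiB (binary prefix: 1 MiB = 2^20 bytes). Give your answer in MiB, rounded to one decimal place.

5,662,310.4 MiB

5.4 TiB = 5.4 × 2^40 bytes = 5,937,362,789,990.4 bytes
1 MiB = 2^20 bytes = 1,048,576 bytes
5,937,362,789,990.4 / 1,048,576 = 5,662,310.4 MiB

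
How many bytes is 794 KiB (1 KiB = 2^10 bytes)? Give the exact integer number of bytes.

813,056 bytes

794 × 1,024 = 813,056 bytes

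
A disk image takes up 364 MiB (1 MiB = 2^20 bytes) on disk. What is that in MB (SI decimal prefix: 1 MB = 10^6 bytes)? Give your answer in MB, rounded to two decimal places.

364 MiB = 364 × 2^20 bytes = 381,681,664 bytes
1 MB = 1,000,000 bytes
381,681,664 / 1,000,000 = 381.68 MB

381.68 MB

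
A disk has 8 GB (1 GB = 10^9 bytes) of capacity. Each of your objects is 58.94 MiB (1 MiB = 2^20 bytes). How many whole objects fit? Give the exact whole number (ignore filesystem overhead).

Capacity: 8 GB = 8,000,000,000 bytes
Per item: 58.94 MiB = 61,803,069.44 bytes
⌊8,000,000,000 / 61,803,069.44⌋ = 129

129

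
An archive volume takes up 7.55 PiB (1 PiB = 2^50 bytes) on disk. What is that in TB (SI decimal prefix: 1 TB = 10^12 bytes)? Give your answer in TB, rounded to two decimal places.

8,500.54 TB

7.55 PiB × 1,125,899,906,842,624 bytes/PiB = 8,500,544,296,661,811.2 bytes
1 TB = 10^12 bytes = 1,000,000,000,000 bytes
8,500,544,296,661,811.2 / 1,000,000,000,000 = 8,500.54 TB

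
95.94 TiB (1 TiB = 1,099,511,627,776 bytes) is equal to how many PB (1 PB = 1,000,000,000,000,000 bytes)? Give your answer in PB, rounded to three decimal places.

95.94 TiB × 1,099,511,627,776 bytes/TiB = 105,487,145,568,829.44 bytes
1 PB = 1,000,000,000,000,000 bytes
105,487,145,568,829.44 / 1,000,000,000,000,000 = 0.105 PB

0.105 PB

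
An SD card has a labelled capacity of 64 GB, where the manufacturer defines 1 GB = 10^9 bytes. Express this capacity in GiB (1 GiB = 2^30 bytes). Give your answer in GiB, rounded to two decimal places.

64 GB = 64 × 10^9 bytes = 64,000,000,000 bytes
1 GiB = 2^30 bytes = 1,073,741,824 bytes
64,000,000,000 / 1,073,741,824 = 59.60 GiB

59.60 GiB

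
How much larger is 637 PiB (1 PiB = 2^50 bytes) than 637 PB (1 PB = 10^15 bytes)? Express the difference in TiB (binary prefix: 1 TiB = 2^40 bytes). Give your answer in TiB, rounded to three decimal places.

72,939.875 TiB

637 PiB = 637 × 1,125,899,906,842,624 = 717,198,240,658,751,488 bytes
637 PB = 637 × 1,000,000,000,000,000 = 637,000,000,000,000,000 bytes
difference = 80,198,240,658,751,488 bytes
80,198,240,658,751,488 / 1,099,511,627,776 = 72,939.875 TiB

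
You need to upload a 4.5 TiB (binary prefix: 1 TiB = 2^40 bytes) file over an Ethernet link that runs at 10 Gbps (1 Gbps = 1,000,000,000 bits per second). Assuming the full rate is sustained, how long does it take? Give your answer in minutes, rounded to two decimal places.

65.97 minutes

4.5 TiB = 4,947,802,324,992 bytes = 39,582,418,599,936 bits
10 Gbps = 10,000,000,000 bits/s
time = 39,582,418,599,936 / 10,000,000,000 = 3,958.242 s
3,958.242 s / 60 = 65.97 minutes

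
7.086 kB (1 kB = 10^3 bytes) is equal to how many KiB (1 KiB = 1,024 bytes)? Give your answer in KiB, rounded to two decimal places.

7.086 kB × 1,000 bytes/kB = 7,086 bytes
1 KiB = 1,024 bytes
7,086 / 1,024 = 6.92 KiB

6.92 KiB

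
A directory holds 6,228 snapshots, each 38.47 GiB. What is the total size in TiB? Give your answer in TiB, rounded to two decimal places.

233.98 TiB

Total = 6,228 × 38.47 GiB = 239591.16 GiB
= 239591.16 × 1,073,741,824 bytes = 257,259,049,152,675.84 bytes
1 TiB = 1,099,511,627,776 bytes
257,259,049,152,675.84 / 1,099,511,627,776 = 233.98 TiB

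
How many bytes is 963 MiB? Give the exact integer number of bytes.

1,009,778,688 bytes

963 × 1,048,576 = 1,009,778,688 bytes  (1 MiB = 2^20 bytes)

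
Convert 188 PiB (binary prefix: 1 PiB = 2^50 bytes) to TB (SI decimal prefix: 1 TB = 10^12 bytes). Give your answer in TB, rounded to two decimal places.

188 PiB = 188 × 2^50 bytes = 211,669,182,486,413,312 bytes
1 TB = 10^12 bytes = 1,000,000,000,000 bytes
211,669,182,486,413,312 / 1,000,000,000,000 = 211,669.18 TB

211,669.18 TB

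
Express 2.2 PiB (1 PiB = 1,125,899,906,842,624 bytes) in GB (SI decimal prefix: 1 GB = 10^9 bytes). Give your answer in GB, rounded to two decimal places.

2.2 PiB × 1,125,899,906,842,624 bytes/PiB = 2,476,979,795,053,772.8 bytes
1 GB = 1,000,000,000 bytes
2,476,979,795,053,772.8 / 1,000,000,000 = 2,476,979.80 GB

2,476,979.80 GB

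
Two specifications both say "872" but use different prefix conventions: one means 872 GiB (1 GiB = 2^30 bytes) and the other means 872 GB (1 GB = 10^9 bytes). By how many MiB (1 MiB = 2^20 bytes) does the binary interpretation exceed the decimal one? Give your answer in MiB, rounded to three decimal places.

872 GiB = 872 × 1,073,741,824 = 936,302,870,528 bytes
872 GB = 872 × 1,000,000,000 = 872,000,000,000 bytes
difference = 64,302,870,528 bytes
64,302,870,528 / 1,048,576 = 61,323.996 MiB

61,323.996 MiB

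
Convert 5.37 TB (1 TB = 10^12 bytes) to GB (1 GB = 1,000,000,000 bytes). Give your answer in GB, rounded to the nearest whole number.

5,370 GB

5.37 TB = 5.37 × 10^12 bytes = 5,370,000,000,000 bytes
1 GB = 1,000,000,000 bytes
5,370,000,000,000 / 1,000,000,000 = 5,370 GB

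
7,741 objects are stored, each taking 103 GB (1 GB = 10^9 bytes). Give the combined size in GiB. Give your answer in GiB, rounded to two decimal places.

742,564.91 GiB

Total = 7,741 × 103 GB = 797,323 GB
= 797,323 × 1,000,000,000 bytes = 797,323,000,000,000 bytes
1 GiB = 1,073,741,824 bytes
797,323,000,000,000 / 1,073,741,824 = 742,564.91 GiB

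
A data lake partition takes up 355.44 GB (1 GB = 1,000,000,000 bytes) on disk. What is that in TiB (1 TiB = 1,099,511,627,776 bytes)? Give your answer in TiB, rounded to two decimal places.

0.32 TiB

355.44 GB × 1,000,000,000 bytes/GB = 355,440,000,000 bytes
1 TiB = 2^40 bytes = 1,099,511,627,776 bytes
355,440,000,000 / 1,099,511,627,776 = 0.32 TiB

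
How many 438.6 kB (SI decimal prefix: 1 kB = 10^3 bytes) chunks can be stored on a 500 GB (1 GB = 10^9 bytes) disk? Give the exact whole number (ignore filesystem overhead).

Capacity: 500 GB = 500,000,000,000 bytes
Per item: 438.6 kB = 438,600 bytes
⌊500,000,000,000 / 438,600⌋ = 1,139,990

1,139,990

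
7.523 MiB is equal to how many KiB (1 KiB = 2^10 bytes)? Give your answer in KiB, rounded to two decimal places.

7.523 MiB = 7.523 × 2^20 bytes = 7,888,437.248 bytes
1 KiB = 2^10 bytes = 1,024 bytes
7,888,437.248 / 1,024 = 7,703.55 KiB

7,703.55 KiB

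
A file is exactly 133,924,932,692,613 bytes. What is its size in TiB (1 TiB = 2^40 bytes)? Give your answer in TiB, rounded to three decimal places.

133,924,932,692,613 bytes given.
1 TiB = 2^40 bytes = 1,099,511,627,776 bytes
133,924,932,692,613 / 1,099,511,627,776 = 121.804 TiB

121.804 TiB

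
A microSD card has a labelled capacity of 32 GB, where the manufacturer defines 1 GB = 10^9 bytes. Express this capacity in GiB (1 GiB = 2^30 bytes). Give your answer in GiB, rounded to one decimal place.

29.8 GiB

32 GB = 32 × 10^9 bytes = 32,000,000,000 bytes
1 GiB = 1,073,741,824 bytes
32,000,000,000 / 1,073,741,824 = 29.8 GiB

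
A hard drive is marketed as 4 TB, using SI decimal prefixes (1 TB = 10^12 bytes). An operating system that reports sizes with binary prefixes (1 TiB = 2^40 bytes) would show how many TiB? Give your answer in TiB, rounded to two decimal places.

3.64 TiB

4 TB × 1,000,000,000,000 bytes/TB = 4,000,000,000,000 bytes
1 TiB = 1,099,511,627,776 bytes
4,000,000,000,000 / 1,099,511,627,776 = 3.64 TiB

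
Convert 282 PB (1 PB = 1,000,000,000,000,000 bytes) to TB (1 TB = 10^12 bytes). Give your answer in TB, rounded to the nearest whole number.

282,000 TB

282 PB = 282 × 10^15 bytes = 282,000,000,000,000,000 bytes
1 TB = 10^12 bytes = 1,000,000,000,000 bytes
282,000,000,000,000,000 / 1,000,000,000,000 = 282,000 TB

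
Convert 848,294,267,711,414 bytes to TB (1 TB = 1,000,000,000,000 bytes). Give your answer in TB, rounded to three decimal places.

848.294 TB

848,294,267,711,414 bytes given.
1 TB = 1,000,000,000,000 bytes
848,294,267,711,414 / 1,000,000,000,000 = 848.294 TB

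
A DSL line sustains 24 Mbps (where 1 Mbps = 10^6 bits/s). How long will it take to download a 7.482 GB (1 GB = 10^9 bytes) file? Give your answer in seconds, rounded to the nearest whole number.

2,494 seconds

7.482 GB = 7,482,000,000 bytes = 59,856,000,000 bits
24 Mbps = 24,000,000 bits/s
time = 59,856,000,000 / 24,000,000 = 2,494 s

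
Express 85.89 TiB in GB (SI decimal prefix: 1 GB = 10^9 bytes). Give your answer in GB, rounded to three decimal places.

94,437.054 GB

85.89 TiB × 1,099,511,627,776 bytes/TiB = 94,437,053,709,680.64 bytes
1 GB = 1,000,000,000 bytes
94,437,053,709,680.64 / 1,000,000,000 = 94,437.054 GB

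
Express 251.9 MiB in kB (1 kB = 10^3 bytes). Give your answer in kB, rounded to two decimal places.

251.9 MiB × 1,048,576 bytes/MiB = 264,136,294.4 bytes
1 kB = 1,000 bytes
264,136,294.4 / 1,000 = 264,136.29 kB

264,136.29 kB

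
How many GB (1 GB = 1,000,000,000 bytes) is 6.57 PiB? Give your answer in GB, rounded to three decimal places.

6.57 PiB = 6.57 × 2^50 bytes = 7,397,162,387,956,039.68 bytes
1 GB = 1,000,000,000 bytes
7,397,162,387,956,039.68 / 1,000,000,000 = 7,397,162.388 GB

7,397,162.388 GB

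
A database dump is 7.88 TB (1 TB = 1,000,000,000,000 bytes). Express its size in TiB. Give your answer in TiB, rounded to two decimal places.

7.17 TiB

7.88 TB × 1,000,000,000,000 bytes/TB = 7,880,000,000,000 bytes
1 TiB = 2^40 bytes = 1,099,511,627,776 bytes
7,880,000,000,000 / 1,099,511,627,776 = 7.17 TiB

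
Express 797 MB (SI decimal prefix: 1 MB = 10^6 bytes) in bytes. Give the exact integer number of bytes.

797,000,000 bytes

797 × 1,000,000 = 797,000,000 bytes  (1 MB = 10^6 bytes)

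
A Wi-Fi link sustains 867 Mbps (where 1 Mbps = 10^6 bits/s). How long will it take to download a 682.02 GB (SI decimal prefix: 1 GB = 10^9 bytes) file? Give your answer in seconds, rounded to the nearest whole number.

682.02 GB = 682,020,000,000 bytes = 5,456,160,000,000 bits
867 Mbps = 867,000,000 bits/s
time = 5,456,160,000,000 / 867,000,000 = 6,293 s

6,293 seconds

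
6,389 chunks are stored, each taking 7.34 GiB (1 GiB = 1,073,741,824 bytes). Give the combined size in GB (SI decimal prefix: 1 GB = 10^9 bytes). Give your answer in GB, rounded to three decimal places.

Total = 6,389 × 7.34 GiB = 46895.26 GiB
= 46895.26 × 1,073,741,824 bytes = 50,353,402,009,354.24 bytes
1 GB = 1,000,000,000 bytes
50,353,402,009,354.24 / 1,000,000,000 = 50,353.402 GB

50,353.402 GB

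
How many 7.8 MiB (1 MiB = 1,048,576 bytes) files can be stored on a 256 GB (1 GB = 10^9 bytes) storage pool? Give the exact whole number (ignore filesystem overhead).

Capacity: 256 GB = 256,000,000,000 bytes
Per item: 7.8 MiB = 8,178,892.8 bytes
⌊256,000,000,000 / 8,178,892.8⌋ = 31,300

31,300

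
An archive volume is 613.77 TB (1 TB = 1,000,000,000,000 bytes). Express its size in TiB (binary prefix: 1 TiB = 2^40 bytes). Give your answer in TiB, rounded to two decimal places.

558.22 TiB

613.77 TB = 613.77 × 10^12 bytes = 613,770,000,000,000 bytes
1 TiB = 2^40 bytes = 1,099,511,627,776 bytes
613,770,000,000,000 / 1,099,511,627,776 = 558.22 TiB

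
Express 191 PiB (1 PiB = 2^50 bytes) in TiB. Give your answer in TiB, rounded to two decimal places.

191 PiB × 1,125,899,906,842,624 bytes/PiB = 215,046,882,206,941,184 bytes
1 TiB = 2^40 bytes = 1,099,511,627,776 bytes
215,046,882,206,941,184 / 1,099,511,627,776 = 195,584.00 TiB

195,584.00 TiB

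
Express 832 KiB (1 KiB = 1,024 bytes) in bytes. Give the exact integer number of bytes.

832 × 1,024 = 851,968 bytes  (1 KiB = 2^10 bytes)

851,968 bytes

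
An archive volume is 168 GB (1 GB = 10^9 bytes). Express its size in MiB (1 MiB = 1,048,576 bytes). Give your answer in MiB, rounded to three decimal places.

168 GB × 1,000,000,000 bytes/GB = 168,000,000,000 bytes
1 MiB = 1,048,576 bytes
168,000,000,000 / 1,048,576 = 160,217.285 MiB

160,217.285 MiB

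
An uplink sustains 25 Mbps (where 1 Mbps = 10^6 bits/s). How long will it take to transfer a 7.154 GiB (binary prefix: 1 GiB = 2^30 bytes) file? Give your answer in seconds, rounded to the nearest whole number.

7.154 GiB = 7,681,549,008.896 bytes = 61,452,392,071.168 bits
25 Mbps = 25,000,000 bits/s
time = 61,452,392,071.168 / 25,000,000 = 2,458 s

2,458 seconds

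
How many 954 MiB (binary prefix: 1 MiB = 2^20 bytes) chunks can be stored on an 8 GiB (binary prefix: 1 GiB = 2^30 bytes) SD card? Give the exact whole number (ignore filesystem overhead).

8

Capacity: 8 GiB = 8,589,934,592 bytes
Per item: 954 MiB = 1,000,341,504 bytes
⌊8,589,934,592 / 1,000,341,504⌋ = 8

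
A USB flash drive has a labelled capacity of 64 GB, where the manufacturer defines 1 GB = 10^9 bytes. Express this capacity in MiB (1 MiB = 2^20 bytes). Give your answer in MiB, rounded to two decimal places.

61,035.16 MiB

64 GB × 1,000,000,000 bytes/GB = 64,000,000,000 bytes
1 MiB = 2^20 bytes = 1,048,576 bytes
64,000,000,000 / 1,048,576 = 61,035.16 MiB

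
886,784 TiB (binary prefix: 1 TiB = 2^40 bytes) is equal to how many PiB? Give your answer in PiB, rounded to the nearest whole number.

886,784 TiB × 1,099,511,627,776 bytes/TiB = 975,029,319,325,712,384 bytes
1 PiB = 1,125,899,906,842,624 bytes
975,029,319,325,712,384 / 1,125,899,906,842,624 = 866 PiB

866 PiB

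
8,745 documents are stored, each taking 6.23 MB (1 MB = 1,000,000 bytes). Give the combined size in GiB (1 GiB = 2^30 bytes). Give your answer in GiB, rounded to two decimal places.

Total = 8,745 × 6.23 MB = 54481.35 MB
= 54481.35 × 1,000,000 bytes = 54,481,350,000 bytes
1 GiB = 1,073,741,824 bytes
54,481,350,000 / 1,073,741,824 = 50.74 GiB

50.74 GiB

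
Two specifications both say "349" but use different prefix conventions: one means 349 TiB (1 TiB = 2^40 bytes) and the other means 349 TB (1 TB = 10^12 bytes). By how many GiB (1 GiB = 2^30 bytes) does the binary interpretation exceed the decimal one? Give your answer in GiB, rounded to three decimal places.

32,344.421 GiB

349 TiB = 349 × 1,099,511,627,776 = 383,729,558,093,824 bytes
349 TB = 349 × 1,000,000,000,000 = 349,000,000,000,000 bytes
difference = 34,729,558,093,824 bytes
34,729,558,093,824 / 1,073,741,824 = 32,344.421 GiB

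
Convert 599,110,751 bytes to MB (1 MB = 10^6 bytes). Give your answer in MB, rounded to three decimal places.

599,110,751 bytes given.
1 MB = 1,000,000 bytes
599,110,751 / 1,000,000 = 599.111 MB

599.111 MB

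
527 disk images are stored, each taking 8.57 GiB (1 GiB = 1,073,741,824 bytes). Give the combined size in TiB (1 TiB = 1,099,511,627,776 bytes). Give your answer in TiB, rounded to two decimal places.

4.41 TiB

Total = 527 × 8.57 GiB = 4516.39 GiB
= 4516.39 × 1,073,741,824 bytes = 4,849,436,836,495.36 bytes
1 TiB = 1,099,511,627,776 bytes
4,849,436,836,495.36 / 1,099,511,627,776 = 4.41 TiB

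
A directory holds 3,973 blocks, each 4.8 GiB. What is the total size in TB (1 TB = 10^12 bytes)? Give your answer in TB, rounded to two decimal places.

20.48 TB

Total = 3,973 × 4.8 GiB = 19070.4 GiB
= 19070.4 × 1,073,741,824 bytes = 20,476,686,080,409.6 bytes
1 TB = 1,000,000,000,000 bytes
20,476,686,080,409.6 / 1,000,000,000,000 = 20.48 TB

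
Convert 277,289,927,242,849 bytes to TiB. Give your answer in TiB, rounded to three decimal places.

252.194 TiB

277,289,927,242,849 bytes given.
1 TiB = 1,099,511,627,776 bytes
277,289,927,242,849 / 1,099,511,627,776 = 252.194 TiB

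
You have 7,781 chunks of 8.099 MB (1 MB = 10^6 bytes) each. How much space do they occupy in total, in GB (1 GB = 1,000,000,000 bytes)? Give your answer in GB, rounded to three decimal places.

Total = 7,781 × 8.099 MB = 63018.319 MB
= 63018.319 × 1,000,000 bytes = 63,018,319,000 bytes
1 GB = 1,000,000,000 bytes
63,018,319,000 / 1,000,000,000 = 63.018 GB

63.018 GB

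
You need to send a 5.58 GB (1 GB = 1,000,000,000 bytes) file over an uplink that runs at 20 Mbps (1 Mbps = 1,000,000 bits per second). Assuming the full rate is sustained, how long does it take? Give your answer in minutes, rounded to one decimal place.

5.58 GB = 5,580,000,000 bytes = 44,640,000,000 bits
20 Mbps = 20,000,000 bits/s
time = 44,640,000,000 / 20,000,000 = 2,232.00 s
2,232.00 s / 60 = 37.2 minutes

37.2 minutes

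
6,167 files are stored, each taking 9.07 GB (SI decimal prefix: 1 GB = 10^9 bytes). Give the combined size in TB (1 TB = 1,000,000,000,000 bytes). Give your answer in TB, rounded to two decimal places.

55.93 TB

Total = 6,167 × 9.07 GB = 55934.69 GB
= 55934.69 × 1,000,000,000 bytes = 55,934,690,000,000 bytes
1 TB = 1,000,000,000,000 bytes
55,934,690,000,000 / 1,000,000,000,000 = 55.93 TB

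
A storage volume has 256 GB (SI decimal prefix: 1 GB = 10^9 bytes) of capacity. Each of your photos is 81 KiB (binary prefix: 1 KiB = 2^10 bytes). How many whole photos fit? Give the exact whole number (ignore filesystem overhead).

Capacity: 256 GB = 256,000,000,000 bytes
Per item: 81 KiB = 82,944 bytes
⌊256,000,000,000 / 82,944⌋ = 3,086,419

3,086,419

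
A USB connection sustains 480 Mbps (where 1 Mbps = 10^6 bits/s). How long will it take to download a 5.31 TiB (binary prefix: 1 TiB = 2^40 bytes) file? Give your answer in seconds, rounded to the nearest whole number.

5.31 TiB = 5,838,406,743,490.56 bytes = 46,707,253,947,924.48 bits
480 Mbps = 480,000,000 bits/s
time = 46,707,253,947,924.48 / 480,000,000 = 97,307 s

97,307 seconds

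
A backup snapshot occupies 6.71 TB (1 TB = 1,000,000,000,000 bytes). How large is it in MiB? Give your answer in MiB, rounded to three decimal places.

6.71 TB × 1,000,000,000,000 bytes/TB = 6,710,000,000,000 bytes
1 MiB = 2^20 bytes = 1,048,576 bytes
6,710,000,000,000 / 1,048,576 = 6,399,154.663 MiB

6,399,154.663 MiB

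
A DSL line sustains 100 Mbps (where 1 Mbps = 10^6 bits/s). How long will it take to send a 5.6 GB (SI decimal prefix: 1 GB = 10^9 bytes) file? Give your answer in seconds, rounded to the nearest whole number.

5.6 GB = 5,600,000,000 bytes = 44,800,000,000 bits
100 Mbps = 100,000,000 bits/s
time = 44,800,000,000 / 100,000,000 = 448 s

448 seconds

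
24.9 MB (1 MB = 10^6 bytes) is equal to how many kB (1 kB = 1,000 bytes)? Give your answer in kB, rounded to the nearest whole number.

24.9 MB × 1,000,000 bytes/MB = 24,900,000 bytes
1 kB = 1,000 bytes
24,900,000 / 1,000 = 24,900 kB

24,900 kB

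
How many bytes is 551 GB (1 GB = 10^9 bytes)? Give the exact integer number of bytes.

551,000,000,000 bytes

551 × 1,000,000,000 = 551,000,000,000 bytes  (1 GB = 10^9 bytes)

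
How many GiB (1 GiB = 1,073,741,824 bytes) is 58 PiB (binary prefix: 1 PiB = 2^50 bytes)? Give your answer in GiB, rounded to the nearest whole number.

58 PiB × 1,125,899,906,842,624 bytes/PiB = 65,302,194,596,872,192 bytes
1 GiB = 2^30 bytes = 1,073,741,824 bytes
65,302,194,596,872,192 / 1,073,741,824 = 60,817,408 GiB

60,817,408 GiB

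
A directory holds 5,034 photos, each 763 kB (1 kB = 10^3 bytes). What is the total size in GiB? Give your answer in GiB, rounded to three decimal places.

3.577 GiB

Total = 5,034 × 763 kB = 3,840,942 kB
= 3,840,942 × 1,000 bytes = 3,840,942,000 bytes
1 GiB = 1,073,741,824 bytes
3,840,942,000 / 1,073,741,824 = 3.577 GiB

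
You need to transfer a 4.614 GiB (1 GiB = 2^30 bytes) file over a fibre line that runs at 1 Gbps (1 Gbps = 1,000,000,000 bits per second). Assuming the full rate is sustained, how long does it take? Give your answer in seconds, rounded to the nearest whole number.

4.614 GiB = 4,954,244,775.936 bytes = 39,633,958,207.488 bits
1 Gbps = 1,000,000,000 bits/s
time = 39,633,958,207.488 / 1,000,000,000 = 40 s

40 seconds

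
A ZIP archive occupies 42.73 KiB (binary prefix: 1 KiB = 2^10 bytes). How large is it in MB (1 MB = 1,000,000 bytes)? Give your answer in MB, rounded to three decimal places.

0.044 MB

42.73 KiB = 42.73 × 2^10 bytes = 43,755.52 bytes
1 MB = 10^6 bytes = 1,000,000 bytes
43,755.52 / 1,000,000 = 0.044 MB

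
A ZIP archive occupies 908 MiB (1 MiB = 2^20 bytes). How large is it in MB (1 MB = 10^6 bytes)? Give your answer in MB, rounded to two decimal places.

908 MiB = 908 × 2^20 bytes = 952,107,008 bytes
1 MB = 1,000,000 bytes
952,107,008 / 1,000,000 = 952.11 MB

952.11 MB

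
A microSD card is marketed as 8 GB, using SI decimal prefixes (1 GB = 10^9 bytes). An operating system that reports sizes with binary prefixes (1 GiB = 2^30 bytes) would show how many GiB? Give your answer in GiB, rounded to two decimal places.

7.45 GiB

8 GB × 1,000,000,000 bytes/GB = 8,000,000,000 bytes
1 GiB = 2^30 bytes = 1,073,741,824 bytes
8,000,000,000 / 1,073,741,824 = 7.45 GiB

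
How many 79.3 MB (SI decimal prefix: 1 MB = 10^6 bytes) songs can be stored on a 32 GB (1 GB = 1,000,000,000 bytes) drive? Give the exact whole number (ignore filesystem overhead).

403

Capacity: 32 GB = 32,000,000,000 bytes
Per item: 79.3 MB = 79,300,000 bytes
⌊32,000,000,000 / 79,300,000⌋ = 403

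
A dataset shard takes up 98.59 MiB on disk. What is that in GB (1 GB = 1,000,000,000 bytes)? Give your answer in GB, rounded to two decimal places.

98.59 MiB = 98.59 × 2^20 bytes = 103,379,107.84 bytes
1 GB = 1,000,000,000 bytes
103,379,107.84 / 1,000,000,000 = 0.10 GB

0.10 GB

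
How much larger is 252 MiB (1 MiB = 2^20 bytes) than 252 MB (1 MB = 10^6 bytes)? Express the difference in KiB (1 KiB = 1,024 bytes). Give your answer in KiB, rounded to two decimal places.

252 MiB = 252 × 1,048,576 = 264,241,152 bytes
252 MB = 252 × 1,000,000 = 252,000,000 bytes
difference = 12,241,152 bytes
12,241,152 / 1,024 = 11,954.25 KiB

11,954.25 KiB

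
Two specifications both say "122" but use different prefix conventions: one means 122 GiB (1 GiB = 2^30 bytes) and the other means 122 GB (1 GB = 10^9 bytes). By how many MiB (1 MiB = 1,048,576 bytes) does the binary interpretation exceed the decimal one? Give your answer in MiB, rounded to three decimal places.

122 GiB = 122 × 1,073,741,824 = 130,996,502,528 bytes
122 GB = 122 × 1,000,000,000 = 122,000,000,000 bytes
difference = 8,996,502,528 bytes
8,996,502,528 / 1,048,576 = 8,579.733 MiB

8,579.733 MiB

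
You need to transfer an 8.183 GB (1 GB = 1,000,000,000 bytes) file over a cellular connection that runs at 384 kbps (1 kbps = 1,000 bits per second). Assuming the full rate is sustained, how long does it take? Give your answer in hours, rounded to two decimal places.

8.183 GB = 8,183,000,000 bytes = 65,464,000,000 bits
384 kbps = 384,000 bits/s
time = 65,464,000,000 / 384,000 = 170,479.1667 s
170,479.1667 s / 3600 = 47.36 hours

47.36 hours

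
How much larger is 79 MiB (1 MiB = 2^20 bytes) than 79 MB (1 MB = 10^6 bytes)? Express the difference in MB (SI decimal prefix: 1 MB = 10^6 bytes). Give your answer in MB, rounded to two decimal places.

79 MiB = 79 × 1,048,576 = 82,837,504 bytes
79 MB = 79 × 1,000,000 = 79,000,000 bytes
difference = 3,837,504 bytes
3,837,504 / 1,000,000 = 3.84 MB

3.84 MB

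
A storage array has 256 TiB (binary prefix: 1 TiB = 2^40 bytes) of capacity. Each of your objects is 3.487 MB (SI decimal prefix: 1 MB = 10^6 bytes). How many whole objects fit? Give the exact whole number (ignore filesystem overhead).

Capacity: 256 TiB = 281,474,976,710,656 bytes
Per item: 3.487 MB = 3,487,000 bytes
⌊281,474,976,710,656 / 3,487,000⌋ = 80,721,243

80,721,243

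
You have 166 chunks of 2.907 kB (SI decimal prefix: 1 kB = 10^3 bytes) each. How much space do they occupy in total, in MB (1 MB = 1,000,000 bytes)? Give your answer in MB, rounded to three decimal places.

Total = 166 × 2.907 kB = 482.562 kB
= 482.562 × 1,000 bytes = 482,562 bytes
1 MB = 1,000,000 bytes
482,562 / 1,000,000 = 0.483 MB

0.483 MB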